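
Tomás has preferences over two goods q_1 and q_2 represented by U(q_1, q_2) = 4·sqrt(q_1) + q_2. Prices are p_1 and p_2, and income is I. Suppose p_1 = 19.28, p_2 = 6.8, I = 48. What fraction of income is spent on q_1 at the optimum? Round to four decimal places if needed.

share on q_1 = 0.1999

MU_q_1 = 2/√q_1, MU_q_2 = 1. Tangency: 2/√q_1 = p_1/p_2.
Solve: √q_1 = 2·p_2/p_1, so q_1*(p_1,p_2) = (2·p_2/p_1)², and q_2* = (I − p_1·q_1*)/p_2.
Plugging in: q_1* = (2·6.8/19.28)² = 0.4976, q_2* = 5.648.
Expenditure on q_1: 19.28·0.4976 = 9.5934; share = 0.1999.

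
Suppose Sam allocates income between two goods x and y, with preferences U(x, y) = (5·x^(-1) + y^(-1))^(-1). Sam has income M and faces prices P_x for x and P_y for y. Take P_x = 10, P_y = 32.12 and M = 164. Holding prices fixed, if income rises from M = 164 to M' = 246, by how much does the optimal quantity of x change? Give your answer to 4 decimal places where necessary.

Δx* = 4.5518

MRS = MU_x/MU_y = 5·(y/x)^(2). Set equal to P_x/P_y.
Solve for the ratio: y/x = [(1/5)·P_x/P_y]^(0.5).
Substitute y = (y/x)·x into the budget: x* = M/(P_x + P_y·(y/x)).
Numerically y/x = 0.249533, so x* = 164/(10 + 32.12·0.249533) = 9.1035.
At M' = 246: x* = 13.6553. Change: 13.6553 − 9.1035 = 4.5518.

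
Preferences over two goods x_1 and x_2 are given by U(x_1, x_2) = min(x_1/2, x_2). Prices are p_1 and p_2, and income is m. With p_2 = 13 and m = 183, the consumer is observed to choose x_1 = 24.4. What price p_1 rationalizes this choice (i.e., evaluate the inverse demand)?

Leontief preferences: the optimum is at the kink where x_1/2 = x_2/1, i.e. x_2 = (1/2)·x_1.
Budget: p_1·x_1 + p_2·(1/2)·x_1 = m, so (2·p_1 + p_2)·x_1 = 2·m.
Demand: x_1*(p_1,p_2,m) = 2·m/(2·p_1 + p_2), x_2* = m/(2·p_1 + p_2).
Set x_1* = 24.4 in the demand function and solve for p_1: p_1 = 1.

p_1 = 1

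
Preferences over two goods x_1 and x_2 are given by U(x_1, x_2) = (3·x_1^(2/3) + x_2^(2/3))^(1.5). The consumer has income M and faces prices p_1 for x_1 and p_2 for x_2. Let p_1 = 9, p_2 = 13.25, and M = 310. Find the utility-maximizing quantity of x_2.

From the CES first-order condition, 3·(x_2/x_1)^(1/3) = p_1/p_2.
Hence x_2/x_1 = ((1/3)·p_1/p_2)^(1/(1/3)), i.e. raised to the 3 power.
With the ratio pinned down, the budget gives x_1* = M/(p_1 + p_2·(x_2/x_1)) and x_2* = (x_2/x_1)·x_1*.
Numerically x_2/x_1 = 0.011607, so x_1* = 310/(9 + 13.25·0.011607) = 33.8657 and x_2* = 0.011607·33.8657 = 0.3931.

x_2* = 0.3931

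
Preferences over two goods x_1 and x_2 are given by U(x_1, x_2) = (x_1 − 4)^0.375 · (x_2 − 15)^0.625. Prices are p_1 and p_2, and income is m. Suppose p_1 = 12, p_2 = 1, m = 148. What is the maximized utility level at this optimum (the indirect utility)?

V = 17.2748

Let x_1' = x_1−4, x_2' = x_2−15. MRS = (3/5)·x_2'/x_1' = p_1/p_2.
Substituting into the budget: x_1* = 4 + 0.375·(m − 4·p_1 − 15·p_2)/p_1, and x_2* = 15 + 0.625·(…)/p_2.
Discretionary income = 148 − 4·12 − 15·1 = 85; x_1* = 4 + 0.375·85/12 = 6.6562; x_2* = 15 + 0.625·85/1 = 68.125.
Utility at the optimum: U(6.6562, 68.125) = 17.2748.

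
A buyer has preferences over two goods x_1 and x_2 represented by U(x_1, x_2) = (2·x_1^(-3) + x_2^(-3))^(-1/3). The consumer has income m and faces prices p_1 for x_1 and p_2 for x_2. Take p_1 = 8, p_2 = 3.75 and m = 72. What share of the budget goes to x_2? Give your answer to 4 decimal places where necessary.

share on x_2 = 0.3227

MRS = MU_x_1/MU_x_2 = 2·(x_2/x_1)^(4). Set equal to p_1/p_2.
Solve for the ratio: x_2/x_1 = [(1/2)·p_1/p_2]^(0.25).
Substitute x_2 = (x_2/x_1)·x_1 into the budget: x_1* = m/(p_1 + p_2·(x_2/x_1)).
Numerically x_2/x_1 = 1.016265, so x_1* = 72/(8 + 3.75·1.016265) = 6.096 and x_2* = 1.016265·6.096 = 6.1952.
Expenditure on x_2: 3.75·6.1952 = 23.2319; share = 0.3227.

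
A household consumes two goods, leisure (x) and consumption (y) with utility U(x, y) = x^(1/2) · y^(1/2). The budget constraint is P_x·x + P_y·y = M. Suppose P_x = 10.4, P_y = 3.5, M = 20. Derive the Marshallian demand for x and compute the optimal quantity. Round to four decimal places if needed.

MU_x/MU_y = (0.5·y)/(0.5·x); tangency sets this equal to P_x/P_y.
So 0.5·P_y·y = 0.5·P_x·x; combined with the budget, a share 0.5 of income goes to x.
Demand: x*(P_x,P_y,M) = 0.5·M/P_x and y* = 0.5·M/P_y.
At P_x=10.4, P_y=3.5, M=20: x* = 0.5·20/10.4 = 0.9615.

x* = 0.9615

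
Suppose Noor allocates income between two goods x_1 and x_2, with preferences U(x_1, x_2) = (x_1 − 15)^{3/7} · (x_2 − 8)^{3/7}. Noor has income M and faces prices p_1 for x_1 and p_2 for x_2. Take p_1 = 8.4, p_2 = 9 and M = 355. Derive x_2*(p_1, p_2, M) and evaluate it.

Discretionary income = 355 − 15·8.4 − 8·9 = 157; x_2* = 8 + 0.5·157/9 = 16.7222.

x_2* = 16.7222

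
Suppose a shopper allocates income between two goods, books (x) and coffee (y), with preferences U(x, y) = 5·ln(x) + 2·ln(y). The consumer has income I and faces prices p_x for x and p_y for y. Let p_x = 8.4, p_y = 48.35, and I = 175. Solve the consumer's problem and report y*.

The MRS is (5/2)·y/x. Set MRS = p_x/p_y.
So 5·p_y·y = 2·p_x·x; combined with the budget, a share 5/7 of income goes to x.
Demand: x*(p_x,p_y,I) = 5/7·I/p_x and y* = 2/7·I/p_y.
At p_x=8.4, p_y=48.35, I=175: y* = 2/7·175/48.35 = 1.0341.

y* = 1.0341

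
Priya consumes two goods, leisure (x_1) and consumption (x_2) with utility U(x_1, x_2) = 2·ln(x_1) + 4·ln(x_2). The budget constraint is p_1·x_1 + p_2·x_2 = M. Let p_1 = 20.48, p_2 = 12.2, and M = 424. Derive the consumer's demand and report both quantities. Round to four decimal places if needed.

Tangency: MRS = (1/2)·x_2/x_1 = p_1/p_2.
Rearranging, p_2·x_2 = 2·p_1·x_1. Substituting into the budget gives p_1·x_1·(1 + 2) = M.
Demand: x_1*(p_1,p_2,M) = 1/3·M/p_1 and x_2* = 2/3·M/p_2.
At p_1=20.48, p_2=12.2, M=424: x_1* = 1/3·424/20.48 = 6.901, x_2* = 23.1694.

x_1* = 6.901, x_2* = 23.1694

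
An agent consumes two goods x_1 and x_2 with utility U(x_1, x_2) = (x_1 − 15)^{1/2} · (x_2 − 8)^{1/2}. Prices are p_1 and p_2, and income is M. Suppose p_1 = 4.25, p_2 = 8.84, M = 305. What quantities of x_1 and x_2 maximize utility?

x_1* = 35.0624, x_2* = 17.6454

Let x_1' = x_1−15, x_2' = x_2−8. MRS = x_2'/x_1' = p_1/p_2.
After buying the subsistence bundle (15, 8), a share 0.5 of the remaining income goes to x_1: x_1* = 15 + 0.5·(M − 15p_1 − 8p_2)/p_1.
Discretionary income = 305 − 15·4.25 − 8·8.84 = 170.53; x_1* = 15 + 0.5·170.53/4.25 = 35.0624; x_2* = 8 + 0.5·170.53/8.84 = 17.6454.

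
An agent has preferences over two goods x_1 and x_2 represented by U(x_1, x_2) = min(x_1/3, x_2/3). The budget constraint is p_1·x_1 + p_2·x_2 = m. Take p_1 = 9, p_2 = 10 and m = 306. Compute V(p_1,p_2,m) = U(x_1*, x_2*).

With perfect complements, no substitution: consume in ratio x_1:x_2 = 3:3.
Budget: p_1·x_1 + p_2·x_1 = m, so (3·p_1 + 3·p_2)·x_1 = 3·m.
Demand: x_1*(p_1,p_2,m) = 3·m/(3·p_1 + 3·p_2), x_2* = 3·m/(3·p_1 + 3·p_2).
Here 3·9 + 3·10 = 57, giving x_1* = 16.1053 and x_2* = 16.1053.
Utility at the optimum: U(16.1053, 16.1053) = 5.3684.

V = 5.3684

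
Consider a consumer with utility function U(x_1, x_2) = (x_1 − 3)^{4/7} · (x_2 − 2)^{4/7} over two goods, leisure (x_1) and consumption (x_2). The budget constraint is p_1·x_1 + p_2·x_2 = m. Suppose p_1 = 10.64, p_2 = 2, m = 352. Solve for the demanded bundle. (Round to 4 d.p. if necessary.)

This is Cobb-Douglas in (x_1−3, x_2−2): tangency gives 4/7·p_2·(x_2−2) = 4/7·p_1·(x_1−3).
After buying the subsistence bundle (3, 2), a share 0.5 of the remaining income goes to x_1: x_1* = 3 + 0.5·(m − 3p_1 − 2p_2)/p_1.
Discretionary income = 352 − 3·10.64 − 2·2 = 316.08; x_1* = 3 + 0.5·316.08/10.64 = 17.8534; x_2* = 2 + 0.5·316.08/2 = 81.02.

x_1* = 17.8534, x_2* = 81.02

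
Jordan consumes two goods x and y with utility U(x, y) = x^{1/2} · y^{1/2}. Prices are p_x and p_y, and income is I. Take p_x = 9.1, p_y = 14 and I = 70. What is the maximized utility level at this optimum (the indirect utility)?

V = 3.1009

Demand: x*(p_x,p_y,I) = 0.5·I/p_x and y* = 0.5·I/p_y.
At p_x=9.1, p_y=14, I=70: x* = 0.5·70/9.1 = 3.8462, y* = 2.5.
Utility at the optimum: U(3.8462, 2.5) = 3.1009.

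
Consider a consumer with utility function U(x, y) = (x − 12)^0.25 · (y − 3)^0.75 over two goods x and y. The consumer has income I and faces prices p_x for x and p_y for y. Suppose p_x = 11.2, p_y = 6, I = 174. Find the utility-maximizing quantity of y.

y* = 5.7

Substituting into the budget: x* = 12 + 0.25·(I − 12·p_x − 3·p_y)/p_x, and y* = 3 + 0.75·(…)/p_y.
Discretionary income = 174 − 12·11.2 − 3·6 = 21.6; y* = 3 + 0.75·21.6/6 = 5.7.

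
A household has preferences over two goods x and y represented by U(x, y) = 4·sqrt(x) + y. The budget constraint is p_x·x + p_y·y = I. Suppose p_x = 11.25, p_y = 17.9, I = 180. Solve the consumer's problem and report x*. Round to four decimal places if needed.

x* = 10.1265

Utility is quasi-linear in y; the FOC for x is 2/√x = p_x/p_y.
Solve: √x = 2·p_y/p_x, so x*(p_x,p_y) = (2·p_y/p_x)², and y* = (I − p_x·x*)/p_y.
Plugging in: x* = (2·17.9/11.25)² = 10.1265.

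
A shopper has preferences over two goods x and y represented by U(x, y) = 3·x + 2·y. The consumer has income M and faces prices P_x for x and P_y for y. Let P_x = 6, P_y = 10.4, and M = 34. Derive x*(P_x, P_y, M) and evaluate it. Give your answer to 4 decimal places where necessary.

x* = 5.6667

Perfect substitutes: compare marginal utility per dollar. 3/P_x vs 2/P_y → 0.5 vs 0.1923.
x gives more utility per dollar, so spend all income on x: x* = M/P_x, y* = 0.
Numerically: x* = 5.6667, y* = 0.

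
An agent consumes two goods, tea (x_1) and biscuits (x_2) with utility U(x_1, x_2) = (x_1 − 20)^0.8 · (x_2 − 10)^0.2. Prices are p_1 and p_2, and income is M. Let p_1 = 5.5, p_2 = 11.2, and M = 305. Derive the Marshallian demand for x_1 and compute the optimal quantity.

x_1* = 32.0727

Let x_1' = x_1−20, x_2' = x_2−10. MRS = 4·x_2'/x_1' = p_1/p_2.
Substituting into the budget: x_1* = 20 + 0.8·(M − 20·p_1 − 10·p_2)/p_1, and x_2* = 10 + 0.2·(…)/p_2.
Discretionary income = 305 − 20·5.5 − 10·11.2 = 83; x_1* = 20 + 0.8·83/5.5 = 32.0727.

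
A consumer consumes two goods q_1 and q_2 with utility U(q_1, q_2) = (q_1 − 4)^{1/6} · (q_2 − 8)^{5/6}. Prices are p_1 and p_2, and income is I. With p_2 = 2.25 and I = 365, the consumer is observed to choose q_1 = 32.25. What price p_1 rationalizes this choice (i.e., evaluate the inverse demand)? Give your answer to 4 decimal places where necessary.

This is Cobb-Douglas in (q_1−4, q_2−8): tangency gives 1/6·p_2·(q_2−8) = 5/6·p_1·(q_1−4).
Substituting into the budget: q_1* = 4 + 1/6·(I − 4·p_1 − 8·p_2)/p_1, and q_2* = 8 + 5/6·(…)/p_2.
Set q_1* = 32.25 in the demand function and solve for p_1: p_1 = 2.

p_1 = 2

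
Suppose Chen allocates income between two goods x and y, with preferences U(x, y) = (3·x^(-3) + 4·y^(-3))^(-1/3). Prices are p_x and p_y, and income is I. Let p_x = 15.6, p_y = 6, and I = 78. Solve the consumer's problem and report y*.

MU_x ∝ 3·x^(-4), MU_y ∝ 4·y^(-4), so MRS = (3/4)·(y/x)^(4) = p_x/p_y.
Hence y/x = ((4/3)·p_x/p_y)^(1/(4)), i.e. raised to the 0.25 power.
With the ratio pinned down, the budget gives x* = I/(p_x + p_y·(y/x)) and y* = (y/x)·x*.
Numerically y/x = 1.364514, so x* = 78/(15.6 + 6·1.364514) = 3.2791 and y* = 1.364514·3.2791 = 4.4744.

y* = 4.4744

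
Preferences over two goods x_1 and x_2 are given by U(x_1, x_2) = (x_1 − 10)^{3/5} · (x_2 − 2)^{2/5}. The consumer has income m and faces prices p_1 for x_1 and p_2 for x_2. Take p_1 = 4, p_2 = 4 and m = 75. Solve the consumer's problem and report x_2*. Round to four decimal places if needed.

x_2* = 4.7

Let x_1' = x_1−10, x_2' = x_2−2. MRS = (3/2)·x_2'/x_1' = p_1/p_2.
After buying the subsistence bundle (10, 2), a share 0.6 of the remaining income goes to x_1: x_1* = 10 + 0.6·(m − 10p_1 − 2p_2)/p_1.
Discretionary income = 75 − 10·4 − 2·4 = 27; x_2* = 2 + 0.4·27/4 = 4.7.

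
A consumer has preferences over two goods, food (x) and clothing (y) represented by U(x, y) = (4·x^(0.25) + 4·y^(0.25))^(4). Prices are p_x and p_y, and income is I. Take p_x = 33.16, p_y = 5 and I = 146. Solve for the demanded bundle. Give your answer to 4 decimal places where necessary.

x* = 1.5294, y* = 19.0569

MRS = MU_x/MU_y = (y/x)^(0.75). Set equal to p_x/p_y.
Hence y/x = (p_x/p_y)^(1/(0.75)), i.e. raised to the 4/3 power.
Substitute y = (y/x)·x into the budget: x* = I/(p_x + p_y·(y/x)).
Numerically y/x = 12.460229, so x* = 146/(33.16 + 5·12.460229) = 1.5294 and y* = 12.460229·1.5294 = 19.0569.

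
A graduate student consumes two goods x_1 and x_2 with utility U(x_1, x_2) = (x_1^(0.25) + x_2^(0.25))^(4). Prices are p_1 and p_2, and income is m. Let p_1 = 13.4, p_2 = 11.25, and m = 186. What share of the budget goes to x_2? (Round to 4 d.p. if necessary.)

MU_x_1 ∝ x_1^(-0.75), MU_x_2 ∝ x_2^(-0.75), so MRS = (x_2/x_1)^(0.75) = p_1/p_2.
Solve for the ratio: x_2/x_1 = [p_1/p_2]^(4/3).
With the ratio pinned down, the budget gives x_1* = m/(p_1 + p_2·(x_2/x_1)) and x_2* = (x_2/x_1)·x_1*.
Numerically x_2/x_1 = 1.262611, so x_1* = 186/(13.4 + 11.25·1.262611) = 6.7381 and x_2* = 1.262611·6.7381 = 8.5076.
Expenditure on x_2: 11.25·8.5076 = 95.71; share = 0.5146.

share on x_2 = 0.5146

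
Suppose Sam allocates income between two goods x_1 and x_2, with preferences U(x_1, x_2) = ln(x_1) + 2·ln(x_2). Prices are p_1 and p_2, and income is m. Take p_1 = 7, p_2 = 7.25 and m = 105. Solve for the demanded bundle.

Tangency: MRS = (1/2)·x_2/x_1 = p_1/p_2.
So p_2·x_2 = 2·p_1·x_1; combined with the budget, a share 1/3 of income goes to x_1.
Demand: x_1*(p_1,p_2,m) = 1/3·m/p_1 and x_2* = 2/3·m/p_2.
At p_1=7, p_2=7.25, m=105: x_1* = 1/3·105/7 = 5, x_2* = 9.6552.

x_1* = 5, x_2* = 9.6552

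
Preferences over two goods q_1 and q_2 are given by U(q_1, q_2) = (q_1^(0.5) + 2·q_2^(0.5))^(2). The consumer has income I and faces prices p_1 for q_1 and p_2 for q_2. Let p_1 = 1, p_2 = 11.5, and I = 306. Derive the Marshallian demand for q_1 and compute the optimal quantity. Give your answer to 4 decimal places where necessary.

q_1* = 227.0323

Numerically q_2/q_1 = 0.030246, so q_1* = 306/(1 + 11.5·0.030246) = 227.0323.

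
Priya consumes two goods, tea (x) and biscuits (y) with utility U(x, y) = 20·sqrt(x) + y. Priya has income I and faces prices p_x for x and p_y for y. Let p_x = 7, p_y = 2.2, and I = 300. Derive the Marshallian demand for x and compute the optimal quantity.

x* = 9.8776

Solve: √x = 10·p_y/p_x, so x*(p_x,p_y) = (10·p_y/p_x)², and y* = (I − p_x·x*)/p_y.
Plugging in: x* = (10·2.2/7)² = 9.8776.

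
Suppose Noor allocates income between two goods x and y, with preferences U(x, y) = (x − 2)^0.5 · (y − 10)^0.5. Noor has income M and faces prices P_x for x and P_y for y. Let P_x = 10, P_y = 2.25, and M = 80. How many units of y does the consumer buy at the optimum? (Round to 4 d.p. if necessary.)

y* = 18.3333

Let x' = x−2, y' = y−10. MRS = y'/x' = P_x/P_y.
Substituting into the budget: x* = 2 + 0.5·(M − 2·P_x − 10·P_y)/P_x, and y* = 10 + 0.5·(…)/P_y.
Discretionary income = 80 − 2·10 − 10·2.25 = 37.5; y* = 10 + 0.5·37.5/2.25 = 18.3333.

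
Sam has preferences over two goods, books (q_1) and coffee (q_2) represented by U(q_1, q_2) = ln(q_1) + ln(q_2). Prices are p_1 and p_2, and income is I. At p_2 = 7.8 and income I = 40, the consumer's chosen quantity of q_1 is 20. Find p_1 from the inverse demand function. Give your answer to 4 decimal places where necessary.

p_1 = 1

Tangency: MRS = q_2/q_1 = p_1/p_2.
So p_2·q_2 = p_1·q_1; combined with the budget, a share 0.5 of income goes to q_1.
Demand: q_1*(p_1,p_2,I) = 0.5·I/p_1 and q_2* = 0.5·I/p_2.
Set q_1* = 20 in the demand function and solve for p_1: p_1 = 1.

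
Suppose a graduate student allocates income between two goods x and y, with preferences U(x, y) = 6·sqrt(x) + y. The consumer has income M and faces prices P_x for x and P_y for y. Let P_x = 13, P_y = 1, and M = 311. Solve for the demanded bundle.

x* = 0.0533, y* = 310.3077

Utility is quasi-linear in y; the FOC for x is 3/√x = P_x/P_y.
Thus x* = (3·P_y/P_x)² — independent of M — with the rest of income spent on y.
Plugging in: x* = (3·1/13)² = 0.0533, y* = 310.3077.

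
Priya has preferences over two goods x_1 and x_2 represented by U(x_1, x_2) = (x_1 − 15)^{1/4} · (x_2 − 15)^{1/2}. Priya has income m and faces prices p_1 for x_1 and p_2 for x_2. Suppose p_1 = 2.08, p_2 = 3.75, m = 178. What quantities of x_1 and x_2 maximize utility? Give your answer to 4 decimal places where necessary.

MRS = (1/2)·(x_2−15)/(x_1−15). Tangency with p_1/p_2 gives x_2−15 = 2·(p_1/p_2)·(x_1−15).
Substituting into the budget: x_1* = 15 + 1/3·(m − 15·p_1 − 15·p_2)/p_1, and x_2* = 15 + 2/3·(…)/p_2.
Discretionary income = 178 − 15·2.08 − 15·3.75 = 90.55; x_1* = 15 + 1/3·90.55/2.08 = 29.5112; x_2* = 15 + 2/3·90.55/3.75 = 31.0978.

x_1* = 29.5112, x_2* = 31.0978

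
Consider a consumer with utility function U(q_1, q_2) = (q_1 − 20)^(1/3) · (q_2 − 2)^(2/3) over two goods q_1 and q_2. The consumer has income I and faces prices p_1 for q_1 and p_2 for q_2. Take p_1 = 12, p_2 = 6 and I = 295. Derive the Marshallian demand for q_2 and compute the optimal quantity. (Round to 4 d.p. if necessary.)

q_2* = 6.7778

MRS = (1/2)·(q_2−2)/(q_1−20). Tangency with p_1/p_2 gives q_2−2 = 2·(p_1/p_2)·(q_1−20).
After buying the subsistence bundle (20, 2), a share 1/3 of the remaining income goes to q_1: q_1* = 20 + 1/3·(I − 20p_1 − 2p_2)/p_1.
Discretionary income = 295 − 20·12 − 2·6 = 43; q_2* = 2 + 2/3·43/6 = 6.7778.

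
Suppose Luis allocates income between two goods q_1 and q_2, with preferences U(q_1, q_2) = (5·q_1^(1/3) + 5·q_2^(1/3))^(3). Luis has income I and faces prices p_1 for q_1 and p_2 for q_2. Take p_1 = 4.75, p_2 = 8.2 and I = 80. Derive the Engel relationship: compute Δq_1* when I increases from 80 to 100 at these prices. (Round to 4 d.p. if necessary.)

From the CES first-order condition, (q_2/q_1)^(2/3) = p_1/p_2.
Hence q_2/q_1 = (p_1/p_2)^(1/(2/3)), i.e. raised to the 1.5 power.
With the ratio pinned down, the budget gives q_1* = I/(p_1 + p_2·(q_2/q_1)) and q_2* = (q_2/q_1)·q_1*.
Numerically q_2/q_1 = 0.440879, so q_1* = 80/(4.75 + 8.2·0.440879) = 9.5634.
At I' = 100: q_1* = 11.9543. Change: 11.9543 − 9.5634 = 2.3909.

Δq_1* = 2.3909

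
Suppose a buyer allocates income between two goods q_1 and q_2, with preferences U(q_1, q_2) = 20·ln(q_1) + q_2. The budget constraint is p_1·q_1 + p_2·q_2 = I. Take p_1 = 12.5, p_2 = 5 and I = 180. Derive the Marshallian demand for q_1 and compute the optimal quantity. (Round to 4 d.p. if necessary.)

q_1* = 8

Set MRS = p_1/p_2: (20/q_1)/1 = p_1/p_2.
So q_1*(p_1,p_2) = 20·p_2/p_1, independent of income; and q_2* = (I − 20·p_2)/p_2.
At the given prices: q_1* = 20·5/12.5 = 8.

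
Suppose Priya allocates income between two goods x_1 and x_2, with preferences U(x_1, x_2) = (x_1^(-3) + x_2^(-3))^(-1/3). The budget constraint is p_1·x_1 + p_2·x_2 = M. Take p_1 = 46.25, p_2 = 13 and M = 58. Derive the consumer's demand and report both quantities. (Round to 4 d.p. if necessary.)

x_1* = 0.9048, x_2* = 1.2426

With the ratio pinned down, the budget gives x_1* = M/(p_1 + p_2·(x_2/x_1)) and x_2* = (x_2/x_1)·x_1*.
Numerically x_2/x_1 = 1.373384, so x_1* = 58/(46.25 + 13·1.373384) = 0.9048 and x_2* = 1.373384·0.9048 = 1.2426.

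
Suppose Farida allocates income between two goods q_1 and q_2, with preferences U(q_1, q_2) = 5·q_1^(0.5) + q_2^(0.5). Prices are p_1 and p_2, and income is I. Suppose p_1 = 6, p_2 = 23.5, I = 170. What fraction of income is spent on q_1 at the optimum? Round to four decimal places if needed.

share on q_1 = 0.9899

From the CES first-order condition, 5·(q_2/q_1)^(0.5) = p_1/p_2.
Hence q_2/q_1 = ((1/5)·p_1/p_2)^(1/(0.5)), i.e. raised to the 2 power.
With the ratio pinned down, the budget gives q_1* = I/(p_1 + p_2·(q_2/q_1)) and q_2* = (q_2/q_1)·q_1*.
Numerically q_2/q_1 = 0.002608, so q_1* = 170/(6 + 23.5·0.002608) = 28.0469 and q_2* = 0.002608·28.0469 = 0.0731.
Expenditure on q_1: 6·28.0469 = 168.2814; share = 0.9899.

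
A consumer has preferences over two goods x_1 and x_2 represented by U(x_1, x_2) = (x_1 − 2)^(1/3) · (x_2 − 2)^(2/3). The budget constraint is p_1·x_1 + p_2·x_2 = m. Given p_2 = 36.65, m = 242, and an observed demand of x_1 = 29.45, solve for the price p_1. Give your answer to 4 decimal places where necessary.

p_1 = 2

This is Cobb-Douglas in (x_1−2, x_2−2): tangency gives 1/3·p_2·(x_2−2) = 2/3·p_1·(x_1−2).
Substituting into the budget: x_1* = 2 + 1/3·(m − 2·p_1 − 2·p_2)/p_1, and x_2* = 2 + 2/3·(…)/p_2.
Set x_1* = 29.45 in the demand function and solve for p_1: p_1 = 2.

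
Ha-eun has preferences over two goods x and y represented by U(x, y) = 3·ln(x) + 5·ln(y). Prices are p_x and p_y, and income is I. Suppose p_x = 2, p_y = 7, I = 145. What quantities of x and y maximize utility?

The MRS is (3/5)·y/x. Set MRS = p_x/p_y.
So 3·p_y·y = 5·p_x·x; combined with the budget, a share 0.375 of income goes to x.
Demand: x*(p_x,p_y,I) = 0.375·I/p_x and y* = 0.625·I/p_y.
At p_x=2, p_y=7, I=145: x* = 0.375·145/2 = 27.1875, y* = 12.9464.

x* = 27.1875, y* = 12.9464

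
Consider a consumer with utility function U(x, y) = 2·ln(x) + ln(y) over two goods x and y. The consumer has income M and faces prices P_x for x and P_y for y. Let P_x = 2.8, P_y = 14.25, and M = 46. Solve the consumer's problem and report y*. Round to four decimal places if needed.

MU_x/MU_y = (2·y)/(x); tangency sets this equal to P_x/P_y.
So 2·P_y·y = P_x·x; combined with the budget, a share 2/3 of income goes to x.
Demand: x*(P_x,P_y,M) = 2/3·M/P_x and y* = 1/3·M/P_y.
At P_x=2.8, P_y=14.25, M=46: y* = 1/3·46/14.25 = 1.076.

y* = 1.076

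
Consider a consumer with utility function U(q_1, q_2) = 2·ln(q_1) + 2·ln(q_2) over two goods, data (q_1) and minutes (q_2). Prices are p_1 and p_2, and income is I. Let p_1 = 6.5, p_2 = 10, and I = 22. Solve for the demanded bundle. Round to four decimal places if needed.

The MRS is q_2/q_1. Set MRS = p_1/p_2.
Rearranging, p_2·q_2 = p_1·q_1. Substituting into the budget gives p_1·q_1·(1 + 1) = I.
Demand: q_1*(p_1,p_2,I) = 0.5·I/p_1 and q_2* = 0.5·I/p_2.
At p_1=6.5, p_2=10, I=22: q_1* = 0.5·22/6.5 = 1.6923, q_2* = 1.1.

q_1* = 1.6923, q_2* = 1.1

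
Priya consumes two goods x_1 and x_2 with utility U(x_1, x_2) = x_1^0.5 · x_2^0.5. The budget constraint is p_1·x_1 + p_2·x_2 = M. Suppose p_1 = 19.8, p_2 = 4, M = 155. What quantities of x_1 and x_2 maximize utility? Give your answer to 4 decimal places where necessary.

The MRS is x_2/x_1. Set MRS = p_1/p_2.
So 0.5·p_2·x_2 = 0.5·p_1·x_1; combined with the budget, a share 0.5 of income goes to x_1.
Demand: x_1*(p_1,p_2,M) = 0.5·M/p_1 and x_2* = 0.5·M/p_2.
At p_1=19.8, p_2=4, M=155: x_1* = 0.5·155/19.8 = 3.9141, x_2* = 19.375.

x_1* = 3.9141, x_2* = 19.375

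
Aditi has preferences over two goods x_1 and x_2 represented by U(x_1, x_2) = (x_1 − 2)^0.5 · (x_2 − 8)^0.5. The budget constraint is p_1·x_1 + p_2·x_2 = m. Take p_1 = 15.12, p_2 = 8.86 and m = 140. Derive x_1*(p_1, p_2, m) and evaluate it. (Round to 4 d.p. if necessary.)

x_1* = 3.2857

Substituting into the budget: x_1* = 2 + 0.5·(m − 2·p_1 − 8·p_2)/p_1, and x_2* = 8 + 0.5·(…)/p_2.
Discretionary income = 140 − 2·15.12 − 8·8.86 = 38.88; x_1* = 2 + 0.5·38.88/15.12 = 3.2857.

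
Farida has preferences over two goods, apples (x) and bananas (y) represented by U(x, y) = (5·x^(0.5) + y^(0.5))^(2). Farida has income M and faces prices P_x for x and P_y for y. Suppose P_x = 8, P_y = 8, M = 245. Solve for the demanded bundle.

MRS = MU_x/MU_y = 5·(y/x)^(0.5). Set equal to P_x/P_y.
Solve for the ratio: y/x = [(1/5)·P_x/P_y]^(2).
Substitute y = (y/x)·x into the budget: x* = M/(P_x + P_y·(y/x)).
Numerically y/x = 0.04, so x* = 245/(8 + 8·0.04) = 29.4471 and y* = 0.04·29.4471 = 1.1779.

x* = 29.4471, y* = 1.1779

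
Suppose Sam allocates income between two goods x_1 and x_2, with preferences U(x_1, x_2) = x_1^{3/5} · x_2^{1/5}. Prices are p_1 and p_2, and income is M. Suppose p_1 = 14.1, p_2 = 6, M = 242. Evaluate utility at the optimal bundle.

MU_x_1/MU_x_2 = (0.6·x_2)/(0.2·x_1); tangency sets this equal to p_1/p_2.
So 0.6·p_2·x_2 = 0.2·p_1·x_1; combined with the budget, a share 0.75 of income goes to x_1.
Demand: x_1*(p_1,p_2,M) = 0.75·M/p_1 and x_2* = 0.25·M/p_2.
At p_1=14.1, p_2=6, M=242: x_1* = 0.75·242/14.1 = 12.8723, x_2* = 10.0833.
Utility at the optimum: U(12.8723, 10.0833) = 7.3539.

V = 7.3539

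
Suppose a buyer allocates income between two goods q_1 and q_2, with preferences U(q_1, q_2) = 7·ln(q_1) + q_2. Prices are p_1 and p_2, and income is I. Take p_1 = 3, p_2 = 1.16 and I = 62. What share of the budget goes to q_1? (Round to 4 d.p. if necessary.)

Set MRS = p_1/p_2: (7/q_1)/1 = p_1/p_2.
So q_1*(p_1,p_2) = 7·p_2/p_1, independent of income; and q_2* = (I − 7·p_2)/p_2.
At the given prices: q_1* = 7·1.16/3 = 2.7067, and q_2* = 46.4483.
Expenditure on q_1: 3·2.7067 = 8.12; share = 0.131.

share on q_1 = 0.131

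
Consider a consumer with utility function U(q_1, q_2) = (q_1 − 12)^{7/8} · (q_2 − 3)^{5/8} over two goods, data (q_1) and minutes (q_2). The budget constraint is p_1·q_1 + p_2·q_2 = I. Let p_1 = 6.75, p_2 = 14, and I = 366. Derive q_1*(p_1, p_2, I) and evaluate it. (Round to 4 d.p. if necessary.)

q_1* = 33

Let q_1' = q_1−12, q_2' = q_2−3. MRS = (7/5)·q_2'/q_1' = p_1/p_2.
After buying the subsistence bundle (12, 3), a share 7/12 of the remaining income goes to q_1: q_1* = 12 + 7/12·(I − 12p_1 − 3p_2)/p_1.
Discretionary income = 366 − 12·6.75 − 3·14 = 243; q_1* = 12 + 7/12·243/6.75 = 33.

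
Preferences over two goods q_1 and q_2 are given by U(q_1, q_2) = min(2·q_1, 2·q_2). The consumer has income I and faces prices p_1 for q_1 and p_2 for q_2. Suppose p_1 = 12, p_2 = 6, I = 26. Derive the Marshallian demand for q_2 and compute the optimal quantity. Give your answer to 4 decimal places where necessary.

q_2* = 1.4444

With perfect complements, no substitution: consume in ratio q_1:q_2 = 2:2.
Budget: p_1·q_1 + p_2·q_1 = I, so (2·p_1 + 2·p_2)·q_1 = 2·I.
Demand: q_1*(p_1,p_2,I) = 2·I/(2·p_1 + 2·p_2), q_2* = 2·I/(2·p_1 + 2·p_2).
Here 2·12 + 2·6 = 36, giving q_2* = 1.4444.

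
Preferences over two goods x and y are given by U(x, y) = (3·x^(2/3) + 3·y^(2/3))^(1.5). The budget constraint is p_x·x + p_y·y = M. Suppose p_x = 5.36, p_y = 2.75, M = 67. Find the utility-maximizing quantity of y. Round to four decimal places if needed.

MU_x ∝ 3·x^(-1/3), MU_y ∝ 3·y^(-1/3), so MRS = (y/x)^(1/3) = p_x/p_y.
Hence y/x = (p_x/p_y)^(1/(1/3)), i.e. raised to the 3 power.
Substitute y = (y/x)·x into the budget: x* = M/(p_x + p_y·(y/x)).
Numerically y/x = 7.404509, so x* = 67/(5.36 + 2.75·7.404509) = 2.6047 and y* = 7.404509·2.6047 = 19.2868.

y* = 19.2868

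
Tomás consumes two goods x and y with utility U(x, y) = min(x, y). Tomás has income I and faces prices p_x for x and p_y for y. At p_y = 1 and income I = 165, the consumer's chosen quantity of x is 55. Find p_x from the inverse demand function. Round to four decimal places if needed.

With perfect complements, no substitution: consume in ratio x:y = 1:1.
Budget: p_x·x + p_y·x = I, so (p_x + p_y)·x = I.
Demand: x*(p_x,p_y,I) = I/(p_x + p_y), y* = I/(p_x + p_y).
Set x* = 55 in the demand function and solve for p_x: p_x = 2.

p_x = 2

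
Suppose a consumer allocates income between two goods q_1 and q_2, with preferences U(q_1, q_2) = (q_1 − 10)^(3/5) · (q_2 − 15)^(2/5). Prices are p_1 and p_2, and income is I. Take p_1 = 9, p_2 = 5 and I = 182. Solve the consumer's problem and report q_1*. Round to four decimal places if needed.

q_1* = 11.1333

After buying the subsistence bundle (10, 15), a share 0.6 of the remaining income goes to q_1: q_1* = 10 + 0.6·(I − 10p_1 − 15p_2)/p_1.
Discretionary income = 182 − 10·9 − 15·5 = 17; q_1* = 10 + 0.6·17/9 = 11.1333.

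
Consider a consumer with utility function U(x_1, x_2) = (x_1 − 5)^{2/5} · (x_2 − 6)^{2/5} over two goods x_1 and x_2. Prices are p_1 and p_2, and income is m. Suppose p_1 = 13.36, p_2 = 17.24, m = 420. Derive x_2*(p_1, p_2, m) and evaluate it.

x_2* = 13.2436

This is Cobb-Douglas in (x_1−5, x_2−6): tangency gives 0.4·p_2·(x_2−6) = 0.4·p_1·(x_1−5).
After buying the subsistence bundle (5, 6), a share 0.5 of the remaining income goes to x_1: x_1* = 5 + 0.5·(m − 5p_1 − 6p_2)/p_1.
Discretionary income = 420 − 5·13.36 − 6·17.24 = 249.76; x_2* = 6 + 0.5·249.76/17.24 = 13.2436.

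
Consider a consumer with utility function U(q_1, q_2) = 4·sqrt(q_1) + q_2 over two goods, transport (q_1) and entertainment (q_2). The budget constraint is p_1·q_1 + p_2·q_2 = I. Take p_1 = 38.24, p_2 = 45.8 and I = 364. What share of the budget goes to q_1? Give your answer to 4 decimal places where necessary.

Solve: √q_1 = 2·p_2/p_1, so q_1*(p_1,p_2) = (2·p_2/p_1)², and q_2* = (I − p_1·q_1*)/p_2.
Plugging in: q_1* = (2·45.8/38.24)² = 5.7379, q_2* = 3.1568.
Expenditure on q_1: 38.24·5.7379 = 219.4184; share = 0.6028.

share on q_1 = 0.6028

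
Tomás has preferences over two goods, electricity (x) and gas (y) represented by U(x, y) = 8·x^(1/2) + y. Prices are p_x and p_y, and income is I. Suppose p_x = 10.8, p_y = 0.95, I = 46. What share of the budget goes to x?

MU_x = 4/√x, MU_y = 1. Tangency: 4/√x = p_x/p_y.
Solve: √x = 4·p_y/p_x, so x*(p_x,p_y) = (4·p_y/p_x)², and y* = (I − p_x·x*)/p_y.
Plugging in: x* = (4·0.95/10.8)² = 0.1238, y* = 47.0136.
Expenditure on x: 10.8·0.1238 = 1.337; share = 0.0291.

share on x = 0.0291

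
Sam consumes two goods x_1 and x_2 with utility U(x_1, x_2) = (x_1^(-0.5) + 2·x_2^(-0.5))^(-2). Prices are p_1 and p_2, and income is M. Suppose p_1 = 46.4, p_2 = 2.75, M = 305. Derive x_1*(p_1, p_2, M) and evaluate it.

From the CES first-order condition, (1/2)·(x_2/x_1)^(1.5) = p_1/p_2.
Hence x_2/x_1 = (2·p_1/p_2)^(1/(1.5)), i.e. raised to the 2/3 power.
Substitute x_2 = (x_2/x_1)·x_1 into the budget: x_1* = M/(p_1 + p_2·(x_2/x_1)).
Numerically x_2/x_1 = 10.442637, so x_1* = 305/(46.4 + 2.75·10.442637) = 4.0603.

x_1* = 4.0603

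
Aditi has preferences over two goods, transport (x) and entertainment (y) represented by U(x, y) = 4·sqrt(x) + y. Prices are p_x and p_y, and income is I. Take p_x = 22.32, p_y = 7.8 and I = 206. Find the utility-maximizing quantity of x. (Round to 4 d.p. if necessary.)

x* = 0.4885

MU_x = 2/√x, MU_y = 1. Tangency: 2/√x = p_x/p_y.
Thus x* = (2·p_y/p_x)² — independent of I — with the rest of income spent on y.
Plugging in: x* = (2·7.8/22.32)² = 0.4885.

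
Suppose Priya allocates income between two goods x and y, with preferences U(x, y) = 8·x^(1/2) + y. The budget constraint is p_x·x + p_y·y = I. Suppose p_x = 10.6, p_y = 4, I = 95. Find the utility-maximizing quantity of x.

x* = 2.2784

MU_x = 4/√x, MU_y = 1. Tangency: 4/√x = p_x/p_y.
Solve: √x = 4·p_y/p_x, so x*(p_x,p_y) = (4·p_y/p_x)², and y* = (I − p_x·x*)/p_y.
Plugging in: x* = (4·4/10.6)² = 2.2784.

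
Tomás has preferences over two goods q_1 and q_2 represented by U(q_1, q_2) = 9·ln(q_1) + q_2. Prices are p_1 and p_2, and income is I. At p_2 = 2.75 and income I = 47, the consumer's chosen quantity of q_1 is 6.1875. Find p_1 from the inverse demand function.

Set MRS = p_1/p_2: (9/q_1)/1 = p_1/p_2.
So q_1*(p_1,p_2) = 9·p_2/p_1, independent of income; and q_2* = (I − 9·p_2)/p_2.
Set q_1* = 6.1875 in the demand function and solve for p_1: p_1 = 4.

p_1 = 4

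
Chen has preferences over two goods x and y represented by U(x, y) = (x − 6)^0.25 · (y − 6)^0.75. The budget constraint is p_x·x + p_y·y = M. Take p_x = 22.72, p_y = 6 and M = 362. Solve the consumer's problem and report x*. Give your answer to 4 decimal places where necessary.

This is Cobb-Douglas in (x−6, y−6): tangency gives 0.25·p_y·(y−6) = 0.75·p_x·(x−6).
After buying the subsistence bundle (6, 6), a share 0.25 of the remaining income goes to x: x* = 6 + 0.25·(M − 6p_x − 6p_y)/p_x.
Discretionary income = 362 − 6·22.72 − 6·6 = 189.68; x* = 6 + 0.25·189.68/22.72 = 8.0871.

x* = 8.0871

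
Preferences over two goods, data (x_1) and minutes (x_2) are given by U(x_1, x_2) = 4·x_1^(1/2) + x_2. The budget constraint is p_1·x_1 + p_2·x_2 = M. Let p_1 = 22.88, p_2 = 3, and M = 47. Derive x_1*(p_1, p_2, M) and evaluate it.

x_1* = 0.0688

MU_x_1 = 2/√x_1, MU_x_2 = 1. Tangency: 2/√x_1 = p_1/p_2.
Thus x_1* = (2·p_2/p_1)² — independent of M — with the rest of income spent on x_2.
Plugging in: x_1* = (2·3/22.88)² = 0.0688.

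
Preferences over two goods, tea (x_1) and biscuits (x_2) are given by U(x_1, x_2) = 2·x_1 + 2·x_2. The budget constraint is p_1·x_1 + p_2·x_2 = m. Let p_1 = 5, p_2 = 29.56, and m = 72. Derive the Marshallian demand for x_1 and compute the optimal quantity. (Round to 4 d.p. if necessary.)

Perfect substitutes: compare marginal utility per dollar. 2/p_1 vs 2/p_2 → 0.4 vs 0.0677.
x_1 gives more utility per dollar, so spend all income on x_1: x_1* = m/p_1, x_2* = 0.
Numerically: x_1* = 14.4, x_2* = 0.

x_1* = 14.4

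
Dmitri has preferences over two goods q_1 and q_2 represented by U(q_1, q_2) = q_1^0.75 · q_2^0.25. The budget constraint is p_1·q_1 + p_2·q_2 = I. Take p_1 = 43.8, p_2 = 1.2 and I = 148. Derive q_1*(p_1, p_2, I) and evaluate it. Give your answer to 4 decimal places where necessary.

q_1* = 2.5342

Demand: q_1*(p_1,p_2,I) = 0.75·I/p_1 and q_2* = 0.25·I/p_2.
At p_1=43.8, p_2=1.2, I=148: q_1* = 0.75·148/43.8 = 2.5342.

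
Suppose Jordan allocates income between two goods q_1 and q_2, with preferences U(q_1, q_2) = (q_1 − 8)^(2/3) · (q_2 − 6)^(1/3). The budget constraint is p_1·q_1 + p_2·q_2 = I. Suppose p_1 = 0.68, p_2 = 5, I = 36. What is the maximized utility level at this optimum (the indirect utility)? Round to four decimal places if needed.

MRS = 2·(q_2−6)/(q_1−8). Tangency with p_1/p_2 gives q_2−6 = (1/2)·(p_1/p_2)·(q_1−8).
Substituting into the budget: q_1* = 8 + 2/3·(I − 8·p_1 − 6·p_2)/p_1, and q_2* = 6 + 1/3·(…)/p_2.
Discretionary income = 36 − 8·0.68 − 6·5 = 0.56; q_1* = 8 + 2/3·0.56/0.68 = 8.549; q_2* = 6 + 1/3·0.56/5 = 6.0373.
Utility at the optimum: U(8.549, 6.0373) = 0.2241.

V = 0.2241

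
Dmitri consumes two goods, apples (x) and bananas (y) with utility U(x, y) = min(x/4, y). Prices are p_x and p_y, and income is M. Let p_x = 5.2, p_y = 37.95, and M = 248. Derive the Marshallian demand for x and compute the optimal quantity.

With perfect complements, no substitution: consume in ratio x:y = 4:1.
Budget: p_x·x + p_y·(1/4)·x = M, so (4·p_x + p_y)·x = 4·M.
Demand: x*(p_x,p_y,M) = 4·M/(4·p_x + p_y), y* = M/(4·p_x + p_y).
Here 4·5.2 + 37.95 = 58.75, giving x* = 16.8851.

x* = 16.8851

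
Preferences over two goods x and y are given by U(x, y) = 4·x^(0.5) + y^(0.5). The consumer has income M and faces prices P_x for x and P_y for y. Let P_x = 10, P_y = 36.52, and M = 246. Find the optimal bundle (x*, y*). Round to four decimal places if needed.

x* = 24.1861, y* = 0.1133

MRS = MU_x/MU_y = 4·(y/x)^(0.5). Set equal to P_x/P_y.
Solve for the ratio: y/x = [(1/4)·P_x/P_y]^(2).
With the ratio pinned down, the budget gives x* = M/(P_x + P_y·(y/x)) and y* = (y/x)·x*.
Numerically y/x = 0.004686, so x* = 246/(10 + 36.52·0.004686) = 24.1861 and y* = 0.004686·24.1861 = 0.1133.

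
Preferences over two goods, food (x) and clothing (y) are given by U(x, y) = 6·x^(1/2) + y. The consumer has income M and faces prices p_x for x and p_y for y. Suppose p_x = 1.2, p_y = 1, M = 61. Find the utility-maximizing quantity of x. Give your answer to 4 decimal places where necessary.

Set MRS = p_x/p_y: 3·x^(−1/2) = p_x/p_y.
Solve: √x = 3·p_y/p_x, so x*(p_x,p_y) = (3·p_y/p_x)², and y* = (M − p_x·x*)/p_y.
Plugging in: x* = (3·1/1.2)² = 6.25.

x* = 6.25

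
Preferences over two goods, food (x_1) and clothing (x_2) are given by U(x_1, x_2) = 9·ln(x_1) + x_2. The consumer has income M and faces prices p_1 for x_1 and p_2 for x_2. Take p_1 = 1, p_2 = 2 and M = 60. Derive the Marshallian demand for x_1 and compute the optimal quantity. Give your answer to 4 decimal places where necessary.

x_1* = 18

MU_x_1 = 9/x_1, MU_x_2 = 1. Tangency: 9/x_1 = p_1/p_2.
So x_1*(p_1,p_2) = 9·p_2/p_1, independent of income; and x_2* = (M − 9·p_2)/p_2.
At the given prices: x_1* = 9·2/1 = 18.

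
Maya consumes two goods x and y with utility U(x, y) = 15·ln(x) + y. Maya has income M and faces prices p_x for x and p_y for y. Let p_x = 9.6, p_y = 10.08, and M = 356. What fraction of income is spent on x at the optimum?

Set MRS = p_x/p_y: (15/x)/1 = p_x/p_y.
So x*(p_x,p_y) = 15·p_y/p_x, independent of income; and y* = (M − 15·p_y)/p_y.
At the given prices: x* = 15·10.08/9.6 = 15.75, and y* = 20.3175.
Expenditure on x: 9.6·15.75 = 151.2; share = 0.4247.

share on x = 0.4247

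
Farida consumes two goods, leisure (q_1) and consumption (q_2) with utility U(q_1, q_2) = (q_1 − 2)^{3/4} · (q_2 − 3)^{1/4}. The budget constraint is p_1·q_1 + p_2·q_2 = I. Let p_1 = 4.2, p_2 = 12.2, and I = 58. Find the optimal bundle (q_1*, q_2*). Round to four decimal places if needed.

MRS = 3·(q_2−3)/(q_1−2). Tangency with p_1/p_2 gives q_2−3 = (1/3)·(p_1/p_2)·(q_1−2).
After buying the subsistence bundle (2, 3), a share 0.75 of the remaining income goes to q_1: q_1* = 2 + 0.75·(I − 2p_1 − 3p_2)/p_1.
Discretionary income = 58 − 2·4.2 − 3·12.2 = 13; q_1* = 2 + 0.75·13/4.2 = 4.3214; q_2* = 3 + 0.25·13/12.2 = 3.2664.

q_1* = 4.3214, q_2* = 3.2664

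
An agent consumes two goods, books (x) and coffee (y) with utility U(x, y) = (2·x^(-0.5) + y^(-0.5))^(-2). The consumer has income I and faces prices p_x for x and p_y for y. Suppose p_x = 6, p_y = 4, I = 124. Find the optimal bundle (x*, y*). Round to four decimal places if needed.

x* = 13.3306, y* = 11.0041

MU_x ∝ 2·x^(-1.5), MU_y ∝ y^(-1.5), so MRS = 2·(y/x)^(1.5) = p_x/p_y.
Hence y/x = ((1/2)·p_x/p_y)^(1/(1.5)), i.e. raised to the 2/3 power.
With the ratio pinned down, the budget gives x* = I/(p_x + p_y·(y/x)) and y* = (y/x)·x*.
Numerically y/x = 0.825482, so x* = 124/(6 + 4·0.825482) = 13.3306 and y* = 0.825482·13.3306 = 11.0041.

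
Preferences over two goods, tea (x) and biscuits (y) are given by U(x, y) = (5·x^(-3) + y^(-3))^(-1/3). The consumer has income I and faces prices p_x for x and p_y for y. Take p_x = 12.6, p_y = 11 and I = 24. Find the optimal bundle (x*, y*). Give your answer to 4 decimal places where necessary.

x* = 1.1875, y* = 0.8216

MRS = MU_x/MU_y = 5·(y/x)^(4). Set equal to p_x/p_y.
Hence y/x = ((1/5)·p_x/p_y)^(1/(4)), i.e. raised to the 0.25 power.
With the ratio pinned down, the budget gives x* = I/(p_x + p_y·(y/x)) and y* = (y/x)·x*.
Numerically y/x = 0.691834, so x* = 24/(12.6 + 11·0.691834) = 1.1875 and y* = 0.691834·1.1875 = 0.8216.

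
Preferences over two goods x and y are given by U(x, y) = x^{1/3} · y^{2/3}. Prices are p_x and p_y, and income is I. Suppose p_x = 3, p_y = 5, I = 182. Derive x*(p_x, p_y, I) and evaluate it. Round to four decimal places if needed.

MU_x/MU_y = (1/3·y)/(2/3·x); tangency sets this equal to p_x/p_y.
Rearranging, p_y·y = 2·p_x·x. Substituting into the budget gives p_x·x·(1 + 2) = I.
Demand: x*(p_x,p_y,I) = 1/3·I/p_x and y* = 2/3·I/p_y.
At p_x=3, p_y=5, I=182: x* = 1/3·182/3 = 20.2222.

x* = 20.2222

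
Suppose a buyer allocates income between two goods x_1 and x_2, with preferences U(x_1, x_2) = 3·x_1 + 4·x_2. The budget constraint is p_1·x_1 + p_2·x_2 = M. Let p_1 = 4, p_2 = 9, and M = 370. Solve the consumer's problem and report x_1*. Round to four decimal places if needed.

x_1* = 92.5

Perfect substitutes: compare marginal utility per dollar. 3/p_1 vs 4/p_2 → 0.75 vs 0.4444.
x_1 gives more utility per dollar, so spend all income on x_1: x_1* = M/p_1, x_2* = 0.
Numerically: x_1* = 92.5, x_2* = 0.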